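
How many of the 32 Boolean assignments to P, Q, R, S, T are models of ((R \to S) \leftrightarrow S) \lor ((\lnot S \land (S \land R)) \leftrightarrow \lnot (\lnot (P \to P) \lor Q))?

Initial set: {(((R \to S) \leftrightarrow S) \lor ((\lnot S \land (S \land R)) \leftrightarrow \lnot (\lnot (P \to P) \lor Q)))}.
(((R \to S) \leftrightarrow S) \lor ((\lnot S \land (S \land R)) \leftrightarrow \lnot (\lnot (P \to P) \lor Q))): β-rule — branch into ((R \to S) \leftrightarrow S)  //  ((\lnot S \land (S \land R)) \leftrightarrow \lnot (\lnot (P \to P) \lor Q)).
  branch 1 (add ((R \to S) \leftrightarrow S)):
    ((R \to S) \leftrightarrow S): β-rule — branch into (R \to S), S  //  \lnot (R \to S), \lnot S.
      branch 1.1 (add (R \to S), S):
        (R \to S): β-rule — branch into \lnot R  //  S.
          branch 1.1.1 (add \lnot R):
            ○ open, literals {R=false, S=true}.
          branch 1.1.2 (add S):
            ○ open, literals {S=true}.
      branch 1.2 (add \lnot (R \to S), \lnot S):
        \lnot (R \to S): α-rule — add R, \lnot S.
        ○ open, literals {R=true, S=false}.
  branch 2 (add ((\lnot S \land (S \land R)) \leftrightarrow \lnot (\lnot (P \to P) \lor Q))):
    ((\lnot S \land (S \land R)) \leftrightarrow \lnot (\lnot (P \to P) \lor Q)): β-rule — branch into (\lnot S \land (S \land R)), \lnot (\lnot (P \to P) \lor Q)  //  \lnot (\lnot S \land (S \land R)), \lnot \lnot (\lnot (P \to P) \lor Q).
      branch 2.1 (add (\lnot S \land (S \land R)), \lnot (\lnot (P \to P) \lor Q)):
        (\lnot S \land (S \land R)): α-rule — add \lnot S, (S \land R).
        \lnot (\lnot (P \to P) \lor Q): α-rule — add \lnot \lnot (P \to P), \lnot Q.
        (S \land R): α-rule — add S, R.
        × closes — contains both S and \lnot S.
      branch 2.2 (add \lnot (\lnot S \land (S \land R)), \lnot \lnot (\lnot (P \to P) \lor Q)):
        \lnot (\lnot S \land (S \land R)): β-rule — branch into \lnot \lnot S  //  \lnot (S \land R).
          branch 2.2.1 (add \lnot \lnot S):
            \lnot \lnot (\lnot (P \to P) \lor Q): β-rule — branch into \lnot (P \to P)  //  Q.
              branch 2.2.1.1 (add \lnot (P \to P)):
                \lnot (P \to P): α-rule — add P, \lnot P.
                × closes — contains both P and \lnot P.
              branch 2.2.1.2 (add Q):
                ○ open, literals {Q=true, S=true}.
          branch 2.2.2 (add \lnot (S \land R)):
            \lnot \lnot (\lnot (P \to P) \lor Q): β-rule — branch into \lnot (P \to P)  //  Q.
              branch 2.2.2.1 (add \lnot (P \to P)):
                \lnot (P \to P): α-rule — add P, \lnot P.
                × closes — contains both P and \lnot P.
              branch 2.2.2.2 (add Q):
                \lnot (S \land R): β-rule — branch into \lnot S  //  \lnot R.
                  branch 2.2.2.2.1 (add \lnot S):
                    ○ open, literals {Q=true, S=false}.
                  branch 2.2.2.2.2 (add \lnot R):
                    ○ open, literals {Q=true, R=false}.
3 branches closed, 6 open.
Each open branch fixes some atoms; the unmentioned ones are free. Counting distinct full assignments: branch {R=false, S=true} (P, Q, T) contributes 8 new; branch {S=true} (P, Q, R, T) contributes 8 new; branch {R=true, S=false} (P, Q, T) contributes 8 new; branch {Q=true, S=true} (P, R, T) contributes 0 new; branch {Q=true, S=false} (P, R, T) contributes 4 new; branch {Q=true, R=false} (P, S, T) contributes 0 new. Total: 28.

28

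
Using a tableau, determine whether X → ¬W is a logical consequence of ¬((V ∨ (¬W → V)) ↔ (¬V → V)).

No

Initial set: {¬((V ∨ (¬W → V)) ↔ (¬V → V)); ¬(X → ¬W)}.
¬(X → ¬W): α-rule — add X, ¬¬W.
¬((V ∨ (¬W → V)) ↔ (¬V → V)): β-rule — branch into (V ∨ (¬W → V)), ¬(¬V → V)  //  ¬(V ∨ (¬W → V)), (¬V → V).
  branch 1 (add (V ∨ (¬W → V)), ¬(¬V → V)):
    ¬(¬V → V): α-rule — add ¬V, ¬V.
    (V ∨ (¬W → V)): β-rule — branch into V  //  (¬W → V).
      branch 1.1 (add V):
        × closes — contains both V and ¬V.
      branch 1.2 (add (¬W → V)):
        (¬W → V): β-rule — branch into ¬¬W  //  V.
          branch 1.2.1 (add ¬¬W):
            ○ open, literals {V=false, W=true, X=true}.
          branch 1.2.2 (add V):
            × closes — contains both V and ¬V.
  branch 2 (add ¬(V ∨ (¬W → V)), (¬V → V)):
    ¬(V ∨ (¬W → V)): α-rule — add ¬V, ¬(¬W → V).
    ¬(¬W → V): α-rule — add ¬W, ¬V.
    × closes — contains both W and ¬W.
3 branches closed, 1 open.
An open branch gives a countermodel: V=false, W=true, X=true (unmentioned atoms arbitrary); the premises hold there but the conclusion fails.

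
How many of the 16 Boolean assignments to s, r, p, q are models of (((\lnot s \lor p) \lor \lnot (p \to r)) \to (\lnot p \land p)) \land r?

Initial set: {((((\lnot s \lor p) \lor \lnot (p \to r)) \to (\lnot p \land p)) \land r)}.
((((\lnot s \lor p) \lor \lnot (p \to r)) \to (\lnot p \land p)) \land r): α-rule — add (((\lnot s \lor p) \lor \lnot (p \to r)) \to (\lnot p \land p)), r.
(((\lnot s \lor p) \lor \lnot (p \to r)) \to (\lnot p \land p)): β-rule — branch into \lnot ((\lnot s \lor p) \lor \lnot (p \to r))  //  (\lnot p \land p).
  branch 1 (add \lnot ((\lnot s \lor p) \lor \lnot (p \to r))):
    \lnot ((\lnot s \lor p) \lor \lnot (p \to r)): α-rule — add \lnot (\lnot s \lor p), \lnot \lnot (p \to r).
    \lnot (\lnot s \lor p): α-rule — add \lnot \lnot s, \lnot p.
    \lnot \lnot (p \to r): β-rule — branch into \lnot p  //  r.
      branch 1.1 (add \lnot p):
        ○ open, literals {p=false, r=true, s=true}.
      branch 1.2 (add r):
        ○ open, literals {p=false, r=true, s=true}.
  branch 2 (add (\lnot p \land p)):
    (\lnot p \land p): α-rule — add \lnot p, p.
    × closes — contains both p and \lnot p.
1 branch closed, 2 open.
Each open branch fixes some atoms; the unmentioned ones are free. Counting distinct full assignments: branch {p=false, r=true, s=true} (q) contributes 2 new; branch {p=false, r=true, s=true} (q) contributes 0 new. Total: 2.

2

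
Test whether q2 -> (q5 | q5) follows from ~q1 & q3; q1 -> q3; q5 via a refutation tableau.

Initial set: {(~q1 & q3); (q1 -> q3); q5; ~(q2 -> (q5 | q5))}.
(~q1 & q3): α-rule — add ~q1, q3.
~(q2 -> (q5 | q5)): α-rule — add q2, ~(q5 | q5).
~(q5 | q5): α-rule — add ~q5, ~q5.
× closes — contains both q5 and ~q5.
All 1 branch closes.
Every branch closed, so the premises entail the conclusion.

Yes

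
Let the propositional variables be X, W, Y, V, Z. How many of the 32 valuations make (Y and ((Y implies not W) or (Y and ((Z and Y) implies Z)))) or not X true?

24

Initial set: {((Y and ((Y implies not W) or (Y and ((Z and Y) implies Z)))) or not X)}.
((Y and ((Y implies not W) or (Y and ((Z and Y) implies Z)))) or not X): β-rule — branch into (Y and ((Y implies not W) or (Y and ((Z and Y) implies Z))))  //  not X.
  branch 1 (add (Y and ((Y implies not W) or (Y and ((Z and Y) implies Z))))):
    (Y and ((Y implies not W) or (Y and ((Z and Y) implies Z)))): α-rule — add Y, ((Y implies not W) or (Y and ((Z and Y) implies Z))).
    ((Y implies not W) or (Y and ((Z and Y) implies Z))): β-rule — branch into (Y implies not W)  //  (Y and ((Z and Y) implies Z)).
      branch 1.1 (add (Y implies not W)):
        (Y implies not W): β-rule — branch into not Y  //  not W.
          branch 1.1.1 (add not Y):
            × closes — contains both Y and not Y.
          branch 1.1.2 (add not W):
            ○ open, literals {W=false, Y=true}.
      branch 1.2 (add (Y and ((Z and Y) implies Z))):
        (Y and ((Z and Y) implies Z)): α-rule — add Y, ((Z and Y) implies Z).
        ((Z and Y) implies Z): β-rule — branch into not (Z and Y)  //  Z.
          branch 1.2.1 (add not (Z and Y)):
            not (Z and Y): β-rule — branch into not Z  //  not Y.
              branch 1.2.1.1 (add not Z):
                ○ open, literals {Y=true, Z=false}.
              branch 1.2.1.2 (add not Y):
                × closes — contains both Y and not Y.
          branch 1.2.2 (add Z):
            ○ open, literals {Y=true, Z=true}.
  branch 2 (add not X):
    ○ open, literals {X=false}.
2 branches closed, 4 open.
Each open branch fixes some atoms; the unmentioned ones are free. Counting distinct full assignments: branch {W=false, Y=true} (X, V, Z) contributes 8 new; branch {Y=true, Z=false} (X, W, V) contributes 4 new; branch {Y=true, Z=true} (X, W, V) contributes 4 new; branch {X=false} (W, Y, V, Z) contributes 8 new. Total: 24.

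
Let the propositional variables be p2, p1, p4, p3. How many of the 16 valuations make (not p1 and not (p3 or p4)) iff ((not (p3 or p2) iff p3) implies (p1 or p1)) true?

Initial set: {T ((not p1 and not (p3 or p4)) iff ((not (p3 or p2) iff p3) implies (p1 or p1)))}.
T ((not p1 and not (p3 or p4)) iff ((not (p3 or p2) iff p3) implies (p1 or p1))): β-rule — branch into T (not p1 and not (p3 or p4)), T ((not (p3 or p2) iff p3) implies (p1 or p1))  //  F (not p1 and not (p3 or p4)), F ((not (p3 or p2) iff p3) implies (p1 or p1)).
  branch 1 (add T (not p1 and not (p3 or p4)), T ((not (p3 or p2) iff p3) implies (p1 or p1))):
    T (not p1 and not (p3 or p4)): α-rule — add T not p1, T not (p3 or p4).
    T not (p3 or p4): α-rule — add F p3, F p4.
    T ((not (p3 or p2) iff p3) implies (p1 or p1)): β-rule — branch into F (not (p3 or p2) iff p3)  //  T (p1 or p1).
      branch 1.1 (add F (not (p3 or p2) iff p3)):
        F (not (p3 or p2) iff p3): β-rule — branch into T not (p3 or p2), F p3  //  F not (p3 or p2), T p3.
          branch 1.1.1 (add T not (p3 or p2), F p3):
            T not (p3 or p2): α-rule — add F p3, F p2.
            ○ open, literals {p1=false, p2=false, p3=false, p4=false}.
          branch 1.1.2 (add F not (p3 or p2), T p3):
            × closes — contains both p3 and not p3.
      branch 1.2 (add T (p1 or p1)):
        T (p1 or p1): β-rule — branch into T p1  //  T p1.
          branch 1.2.1 (add T p1):
            × closes — contains both p1 and not p1.
          branch 1.2.2 (add T p1):
            × closes — contains both p1 and not p1.
  branch 2 (add F (not p1 and not (p3 or p4)), F ((not (p3 or p2) iff p3) implies (p1 or p1))):
    F ((not (p3 or p2) iff p3) implies (p1 or p1)): α-rule — add T (not (p3 or p2) iff p3), F (p1 or p1).
    F (p1 or p1): α-rule — add F p1, F p1.
    F (not p1 and not (p3 or p4)): β-rule — branch into F not p1  //  F not (p3 or p4).
      branch 2.1 (add F not p1):
        × closes — contains both p1 and not p1.
      branch 2.2 (add F not (p3 or p4)):
        T (not (p3 or p2) iff p3): β-rule — branch into T not (p3 or p2), T p3  //  F not (p3 or p2), F p3.
          branch 2.2.1 (add T not (p3 or p2), T p3):
            T not (p3 or p2): α-rule — add F p3, F p2.
            × closes — contains both p3 and not p3.
          branch 2.2.2 (add F not (p3 or p2), F p3):
            F not (p3 or p4): β-rule — branch into T p3  //  T p4.
              branch 2.2.2.1 (add T p3):
                × closes — contains both p3 and not p3.
              branch 2.2.2.2 (add T p4):
                F not (p3 or p2): β-rule — branch into T p3  //  T p2.
                  branch 2.2.2.2.1 (add T p3):
                    × closes — contains both p3 and not p3.
                  branch 2.2.2.2.2 (add T p2):
                    ○ open, literals {p1=false, p2=true, p3=false, p4=true}.
7 branches closed, 2 open.
Each open branch fixes some atoms; the unmentioned ones are free. Counting distinct full assignments: branch {p1=false, p2=false, p3=false, p4=false} (none free) contributes 1 new; branch {p1=false, p2=true, p3=false, p4=true} (none free) contributes 1 new. Total: 2.

2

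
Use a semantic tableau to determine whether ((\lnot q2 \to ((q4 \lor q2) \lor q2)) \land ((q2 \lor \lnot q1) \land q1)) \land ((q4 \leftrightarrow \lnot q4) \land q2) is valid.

Not valid

Assume the negation and expand:
Initial set: {\lnot (((\lnot q2 \to ((q4 \lor q2) \lor q2)) \land ((q2 \lor \lnot q1) \land q1)) \land ((q4 \leftrightarrow \lnot q4) \land q2))}.
\lnot (((\lnot q2 \to ((q4 \lor q2) \lor q2)) \land ((q2 \lor \lnot q1) \land q1)) \land ((q4 \leftrightarrow \lnot q4) \land q2)): β-rule — branch into \lnot ((\lnot q2 \to ((q4 \lor q2) \lor q2)) \land ((q2 \lor \lnot q1) \land q1))  //  \lnot ((q4 \leftrightarrow \lnot q4) \land q2).
  branch 1 (add \lnot ((\lnot q2 \to ((q4 \lor q2) \lor q2)) \land ((q2 \lor \lnot q1) \land q1))):
    \lnot ((\lnot q2 \to ((q4 \lor q2) \lor q2)) \land ((q2 \lor \lnot q1) \land q1)): β-rule — branch into \lnot (\lnot q2 \to ((q4 \lor q2) \lor q2))  //  \lnot ((q2 \lor \lnot q1) \land q1).
      branch 1.1 (add \lnot (\lnot q2 \to ((q4 \lor q2) \lor q2))):
        \lnot (\lnot q2 \to ((q4 \lor q2) \lor q2)): α-rule — add \lnot q2, \lnot ((q4 \lor q2) \lor q2).
        \lnot ((q4 \lor q2) \lor q2): α-rule — add \lnot (q4 \lor q2), \lnot q2.
        \lnot (q4 \lor q2): α-rule — add \lnot q4, \lnot q2.
        ○ open, literals {q2=false, q4=false}.
      branch 1.2 (add \lnot ((q2 \lor \lnot q1) \land q1)):
        \lnot ((q2 \lor \lnot q1) \land q1): β-rule — branch into \lnot (q2 \lor \lnot q1)  //  \lnot q1.
          branch 1.2.1 (add \lnot (q2 \lor \lnot q1)):
            \lnot (q2 \lor \lnot q1): α-rule — add \lnot q2, \lnot \lnot q1.
            ○ open, literals {q1=true, q2=false}.
          branch 1.2.2 (add \lnot q1):
            ○ open, literals {q1=false}.
  branch 2 (add \lnot ((q4 \leftrightarrow \lnot q4) \land q2)):
    \lnot ((q4 \leftrightarrow \lnot q4) \land q2): β-rule — branch into \lnot (q4 \leftrightarrow \lnot q4)  //  \lnot q2.
      branch 2.1 (add \lnot (q4 \leftrightarrow \lnot q4)):
        \lnot (q4 \leftrightarrow \lnot q4): β-rule — branch into q4, \lnot \lnot q4  //  \lnot q4, \lnot q4.
          branch 2.1.1 (add q4, \lnot \lnot q4):
            ○ open, literals {q4=true}.
          branch 2.1.2 (add \lnot q4, \lnot q4):
            ○ open, literals {q4=false}.
      branch 2.2 (add \lnot q2):
        ○ open, literals {q2=false}.
0 branches closed, 6 open.
An open branch gives a countermodel: q2=false, q4=false (unmentioned atoms arbitrary); under it the original formula is false.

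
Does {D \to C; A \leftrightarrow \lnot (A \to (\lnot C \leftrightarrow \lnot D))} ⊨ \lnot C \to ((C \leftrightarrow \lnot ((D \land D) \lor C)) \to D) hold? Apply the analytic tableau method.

Initial set: {T (D \to C); T (A \leftrightarrow \lnot (A \to (\lnot C \leftrightarrow \lnot D))); F (\lnot C \to ((C \leftrightarrow \lnot ((D \land D) \lor C)) \to D))}.
F (\lnot C \to ((C \leftrightarrow \lnot ((D \land D) \lor C)) \to D)): α-rule — add T \lnot C, F ((C \leftrightarrow \lnot ((D \land D) \lor C)) \to D).
F ((C \leftrightarrow \lnot ((D \land D) \lor C)) \to D): α-rule — add T (C \leftrightarrow \lnot ((D \land D) \lor C)), F D.
T (D \to C): β-rule — branch into F D  //  T C.
  branch 1 (add F D):
    T (A \leftrightarrow \lnot (A \to (\lnot C \leftrightarrow \lnot D))): β-rule — branch into T A, T \lnot (A \to (\lnot C \leftrightarrow \lnot D))  //  F A, F \lnot (A \to (\lnot C \leftrightarrow \lnot D)).
      branch 1.1 (add T A, T \lnot (A \to (\lnot C \leftrightarrow \lnot D))):
        T \lnot (A \to (\lnot C \leftrightarrow \lnot D)): α-rule — add T A, F (\lnot C \leftrightarrow \lnot D).
        T (C \leftrightarrow \lnot ((D \land D) \lor C)): β-rule — branch into T C, T \lnot ((D \land D) \lor C)  //  F C, F \lnot ((D \land D) \lor C).
          branch 1.1.1 (add T C, T \lnot ((D \land D) \lor C)):
            × closes — contains both C and \lnot C.
          branch 1.1.2 (add F C, F \lnot ((D \land D) \lor C)):
            F (\lnot C \leftrightarrow \lnot D): β-rule — branch into T \lnot C, F \lnot D  //  F \lnot C, T \lnot D.
              branch 1.1.2.1 (add T \lnot C, F \lnot D):
                × closes — contains both D and \lnot D.
              branch 1.1.2.2 (add F \lnot C, T \lnot D):
                × closes — contains both C and \lnot C.
      branch 1.2 (add F A, F \lnot (A \to (\lnot C \leftrightarrow \lnot D))):
        T (C \leftrightarrow \lnot ((D \land D) \lor C)): β-rule — branch into T C, T \lnot ((D \land D) \lor C)  //  F C, F \lnot ((D \land D) \lor C).
          branch 1.2.1 (add T C, T \lnot ((D \land D) \lor C)):
            × closes — contains both C and \lnot C.
          branch 1.2.2 (add F C, F \lnot ((D \land D) \lor C)):
            F \lnot (A \to (\lnot C \leftrightarrow \lnot D)): β-rule — branch into F A  //  T (\lnot C \leftrightarrow \lnot D).
              branch 1.2.2.1 (add F A):
                F \lnot ((D \land D) \lor C): β-rule — branch into T (D \land D)  //  T C.
                  branch 1.2.2.1.1 (add T (D \land D)):
                    T (D \land D): α-rule — add T D, T D.
                    × closes — contains both D and \lnot D.
                  branch 1.2.2.1.2 (add T C):
                    × closes — contains both C and \lnot C.
              branch 1.2.2.2 (add T (\lnot C \leftrightarrow \lnot D)):
                F \lnot ((D \land D) \lor C): β-rule — branch into T (D \land D)  //  T C.
                  branch 1.2.2.2.1 (add T (D \land D)):
                    T (D \land D): α-rule — add T D, T D.
                    × closes — contains both D and \lnot D.
                  branch 1.2.2.2.2 (add T C):
                    × closes — contains both C and \lnot C.
  branch 2 (add T C):
    × closes — contains both C and \lnot C.
All 9 branches close.
Every branch closed, so the premises entail the conclusion.

Yes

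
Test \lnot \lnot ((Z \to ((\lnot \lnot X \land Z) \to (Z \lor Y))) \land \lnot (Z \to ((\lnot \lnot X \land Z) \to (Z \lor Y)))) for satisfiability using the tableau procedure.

Initial set: {T \lnot \lnot ((Z \to ((\lnot \lnot X \land Z) \to (Z \lor Y))) \land \lnot (Z \to ((\lnot \lnot X \land Z) \to (Z \lor Y))))}.
T \lnot \lnot ((Z \to ((\lnot \lnot X \land Z) \to (Z \lor Y))) \land \lnot (Z \to ((\lnot \lnot X \land Z) \to (Z \lor Y)))): drop double negation, giving T ((Z \to ((\lnot \lnot X \land Z) \to (Z \lor Y))) \land \lnot (Z \to ((\lnot \lnot X \land Z) \to (Z \lor Y)))).
T ((Z \to ((\lnot \lnot X \land Z) \to (Z \lor Y))) \land \lnot (Z \to ((\lnot \lnot X \land Z) \to (Z \lor Y)))): α-rule — add T (Z \to ((\lnot \lnot X \land Z) \to (Z \lor Y))), T \lnot (Z \to ((\lnot \lnot X \land Z) \to (Z \lor Y))).
T \lnot (Z \to ((\lnot \lnot X \land Z) \to (Z \lor Y))): α-rule — add T Z, F ((\lnot \lnot X \land Z) \to (Z \lor Y)).
F ((\lnot \lnot X \land Z) \to (Z \lor Y)): α-rule — add T (\lnot \lnot X \land Z), F (Z \lor Y).
T (\lnot \lnot X \land Z): α-rule — add T \lnot \lnot X, T Z.
F (Z \lor Y): α-rule — add F Z, F Y.
× closes — contains both Z and \lnot Z.
All 1 branch closes.
Every branch closed; the formula is unsatisfiable.

Unsatisfiable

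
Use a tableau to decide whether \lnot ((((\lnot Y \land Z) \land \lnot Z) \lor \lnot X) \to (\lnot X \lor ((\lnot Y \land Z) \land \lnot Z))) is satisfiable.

Initial set: {T \lnot ((((\lnot Y \land Z) \land \lnot Z) \lor \lnot X) \to (\lnot X \lor ((\lnot Y \land Z) \land \lnot Z)))}.
T \lnot ((((\lnot Y \land Z) \land \lnot Z) \lor \lnot X) \to (\lnot X \lor ((\lnot Y \land Z) \land \lnot Z))): α-rule — add T (((\lnot Y \land Z) \land \lnot Z) \lor \lnot X), F (\lnot X \lor ((\lnot Y \land Z) \land \lnot Z)).
F (\lnot X \lor ((\lnot Y \land Z) \land \lnot Z)): α-rule — add F \lnot X, F ((\lnot Y \land Z) \land \lnot Z).
T (((\lnot Y \land Z) \land \lnot Z) \lor \lnot X): β-rule — branch into T ((\lnot Y \land Z) \land \lnot Z)  //  T \lnot X.
  branch 1 (add T ((\lnot Y \land Z) \land \lnot Z)):
    T ((\lnot Y \land Z) \land \lnot Z): α-rule — add T (\lnot Y \land Z), T \lnot Z.
    T (\lnot Y \land Z): α-rule — add T \lnot Y, T Z.
    × closes — contains both Z and \lnot Z.
  branch 2 (add T \lnot X):
    × closes — contains both X and \lnot X.
All 2 branches close.
Every branch closed; the formula is unsatisfiable.

Unsatisfiable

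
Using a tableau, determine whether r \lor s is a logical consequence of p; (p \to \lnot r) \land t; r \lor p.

Initial set: {T p; T ((p \to \lnot r) \land t); T (r \lor p); F (r \lor s)}.
T ((p \to \lnot r) \land t): α-rule — add T (p \to \lnot r), T t.
F (r \lor s): α-rule — add F r, F s.
T (r \lor p): β-rule — branch into T r  //  T p.
  branch 1 (add T r):
    × closes — contains both r and \lnot r.
  branch 2 (add T p):
    T (p \to \lnot r): β-rule — branch into F p  //  T \lnot r.
      branch 2.1 (add F p):
        × closes — contains both p and \lnot p.
      branch 2.2 (add T \lnot r):
        ○ open, literals {p=T, r=F, s=F, t=T}.
2 branches closed, 1 open.
An open branch gives a countermodel: p=T, r=F, s=F, t=T (unmentioned atoms arbitrary); the premises hold there but the conclusion fails.

No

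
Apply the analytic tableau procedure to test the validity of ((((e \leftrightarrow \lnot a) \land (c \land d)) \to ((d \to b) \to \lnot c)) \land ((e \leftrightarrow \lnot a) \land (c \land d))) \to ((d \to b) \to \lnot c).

Assume the negation and expand:
Initial set: {\lnot (((((e \leftrightarrow \lnot a) \land (c \land d)) \to ((d \to b) \to \lnot c)) \land ((e \leftrightarrow \lnot a) \land (c \land d))) \to ((d \to b) \to \lnot c))}.
\lnot (((((e \leftrightarrow \lnot a) \land (c \land d)) \to ((d \to b) \to \lnot c)) \land ((e \leftrightarrow \lnot a) \land (c \land d))) \to ((d \to b) \to \lnot c)): α-rule — add ((((e \leftrightarrow \lnot a) \land (c \land d)) \to ((d \to b) \to \lnot c)) \land ((e \leftrightarrow \lnot a) \land (c \land d))), \lnot ((d \to b) \to \lnot c).
((((e \leftrightarrow \lnot a) \land (c \land d)) \to ((d \to b) \to \lnot c)) \land ((e \leftrightarrow \lnot a) \land (c \land d))): α-rule — add (((e \leftrightarrow \lnot a) \land (c \land d)) \to ((d \to b) \to \lnot c)), ((e \leftrightarrow \lnot a) \land (c \land d)).
\lnot ((d \to b) \to \lnot c): α-rule — add (d \to b), \lnot \lnot c.
((e \leftrightarrow \lnot a) \land (c \land d)): α-rule — add (e \leftrightarrow \lnot a), (c \land d).
(c \land d): α-rule — add c, d.
(((e \leftrightarrow \lnot a) \land (c \land d)) \to ((d \to b) \to \lnot c)): β-rule — branch into \lnot ((e \leftrightarrow \lnot a) \land (c \land d))  //  ((d \to b) \to \lnot c).
  branch 1 (add \lnot ((e \leftrightarrow \lnot a) \land (c \land d))):
    (d \to b): β-rule — branch into \lnot d  //  b.
      branch 1.1 (add \lnot d):
        × closes — contains both d and \lnot d.
      branch 1.2 (add b):
        (e \leftrightarrow \lnot a): β-rule — branch into e, \lnot a  //  \lnot e, \lnot \lnot a.
          branch 1.2.1 (add e, \lnot a):
            \lnot ((e \leftrightarrow \lnot a) \land (c \land d)): β-rule — branch into \lnot (e \leftrightarrow \lnot a)  //  \lnot (c \land d).
              branch 1.2.1.1 (add \lnot (e \leftrightarrow \lnot a)):
                \lnot (e \leftrightarrow \lnot a): β-rule — branch into e, \lnot \lnot a  //  \lnot e, \lnot a.
                  branch 1.2.1.1.1 (add e, \lnot \lnot a):
                    × closes — contains both a and \lnot a.
                  branch 1.2.1.1.2 (add \lnot e, \lnot a):
                    × closes — contains both e and \lnot e.
              branch 1.2.1.2 (add \lnot (c \land d)):
                \lnot (c \land d): β-rule — branch into \lnot c  //  \lnot d.
                  branch 1.2.1.2.1 (add \lnot c):
                    × closes — contains both c and \lnot c.
                  branch 1.2.1.2.2 (add \lnot d):
                    × closes — contains both d and \lnot d.
          branch 1.2.2 (add \lnot e, \lnot \lnot a):
            \lnot ((e \leftrightarrow \lnot a) \land (c \land d)): β-rule — branch into \lnot (e \leftrightarrow \lnot a)  //  \lnot (c \land d).
              branch 1.2.2.1 (add \lnot (e \leftrightarrow \lnot a)):
                \lnot (e \leftrightarrow \lnot a): β-rule — branch into e, \lnot \lnot a  //  \lnot e, \lnot a.
                  branch 1.2.2.1.1 (add e, \lnot \lnot a):
                    × closes — contains both e and \lnot e.
                  branch 1.2.2.1.2 (add \lnot e, \lnot a):
                    × closes — contains both a and \lnot a.
              branch 1.2.2.2 (add \lnot (c \land d)):
                \lnot (c \land d): β-rule — branch into \lnot c  //  \lnot d.
                  branch 1.2.2.2.1 (add \lnot c):
                    × closes — contains both c and \lnot c.
                  branch 1.2.2.2.2 (add \lnot d):
                    × closes — contains both d and \lnot d.
  branch 2 (add ((d \to b) \to \lnot c)):
    (d \to b): β-rule — branch into \lnot d  //  b.
      branch 2.1 (add \lnot d):
        × closes — contains both d and \lnot d.
      branch 2.2 (add b):
        (e \leftrightarrow \lnot a): β-rule — branch into e, \lnot a  //  \lnot e, \lnot \lnot a.
          branch 2.2.1 (add e, \lnot a):
            ((d \to b) \to \lnot c): β-rule — branch into \lnot (d \to b)  //  \lnot c.
              branch 2.2.1.1 (add \lnot (d \to b)):
                \lnot (d \to b): α-rule — add d, \lnot b.
                × closes — contains both b and \lnot b.
              branch 2.2.1.2 (add \lnot c):
                × closes — contains both c and \lnot c.
          branch 2.2.2 (add \lnot e, \lnot \lnot a):
            ((d \to b) \to \lnot c): β-rule — branch into \lnot (d \to b)  //  \lnot c.
              branch 2.2.2.1 (add \lnot (d \to b)):
                \lnot (d \to b): α-rule — add d, \lnot b.
                × closes — contains both b and \lnot b.
              branch 2.2.2.2 (add \lnot c):
                × closes — contains both c and \lnot c.
All 14 branches close.
Every branch closed, so the negation is unsatisfiable and the formula is valid.

Valid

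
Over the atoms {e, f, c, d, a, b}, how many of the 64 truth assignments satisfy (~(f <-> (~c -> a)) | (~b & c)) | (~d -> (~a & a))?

52

Initial set: {((~(f <-> (~c -> a)) | (~b & c)) | (~d -> (~a & a)))}.
((~(f <-> (~c -> a)) | (~b & c)) | (~d -> (~a & a))): β-rule — branch into (~(f <-> (~c -> a)) | (~b & c))  //  (~d -> (~a & a)).
  branch 1 (add (~(f <-> (~c -> a)) | (~b & c))):
    (~(f <-> (~c -> a)) | (~b & c)): β-rule — branch into ~(f <-> (~c -> a))  //  (~b & c).
      branch 1.1 (add ~(f <-> (~c -> a))):
        ~(f <-> (~c -> a)): β-rule — branch into f, ~(~c -> a)  //  ~f, (~c -> a).
          branch 1.1.1 (add f, ~(~c -> a)):
            ~(~c -> a): α-rule — add ~c, ~a.
            ○ open, literals {a=0, c=0, f=1}.
          branch 1.1.2 (add ~f, (~c -> a)):
            (~c -> a): β-rule — branch into ~~c  //  a.
              branch 1.1.2.1 (add ~~c):
                ○ open, literals {c=1, f=0}.
              branch 1.1.2.2 (add a):
                ○ open, literals {a=1, f=0}.
      branch 1.2 (add (~b & c)):
        (~b & c): α-rule — add ~b, c.
        ○ open, literals {b=0, c=1}.
  branch 2 (add (~d -> (~a & a))):
    (~d -> (~a & a)): β-rule — branch into ~~d  //  (~a & a).
      branch 2.1 (add ~~d):
        ○ open, literals {d=1}.
      branch 2.2 (add (~a & a)):
        (~a & a): α-rule — add ~a, a.
        × closes — contains both a and ~a.
1 branch closed, 5 open.
Each open branch fixes some atoms; the unmentioned ones are free. Counting distinct full assignments: branch {a=0, c=0, f=1} (e, d, b) contributes 8 new; branch {c=1, f=0} (e, d, a, b) contributes 16 new; branch {a=1, f=0} (e, c, d, b) contributes 8 new; branch {b=0, c=1} (e, f, d, a) contributes 8 new; branch {d=1} (e, f, c, a, b) contributes 12 new. Total: 52.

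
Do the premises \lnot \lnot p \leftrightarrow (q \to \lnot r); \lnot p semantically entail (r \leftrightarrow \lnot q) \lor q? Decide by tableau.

Initial set: {(\lnot \lnot p \leftrightarrow (q \to \lnot r)); \lnot p; \lnot ((r \leftrightarrow \lnot q) \lor q)}.
\lnot ((r \leftrightarrow \lnot q) \lor q): α-rule — add \lnot (r \leftrightarrow \lnot q), \lnot q.
(\lnot \lnot p \leftrightarrow (q \to \lnot r)): β-rule — branch into \lnot \lnot p, (q \to \lnot r)  //  \lnot \lnot \lnot p, \lnot (q \to \lnot r).
  branch 1 (add \lnot \lnot p, (q \to \lnot r)):
    \lnot \lnot p: drop double negation, giving p.
    × closes — contains both p and \lnot p.
  branch 2 (add \lnot \lnot \lnot p, \lnot (q \to \lnot r)):
    \lnot \lnot \lnot p: drop double negation, giving \lnot p.
    \lnot (q \to \lnot r): α-rule — add q, \lnot \lnot r.
    × closes — contains both q and \lnot q.
All 2 branches close.
Every branch closed, so the premises entail the conclusion.

Yes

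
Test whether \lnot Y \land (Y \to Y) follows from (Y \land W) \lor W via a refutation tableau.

Initial set: {T ((Y \land W) \lor W); F (\lnot Y \land (Y \to Y))}.
T ((Y \land W) \lor W): β-rule — branch into T (Y \land W)  //  T W.
  branch 1 (add T (Y \land W)):
    T (Y \land W): α-rule — add T Y, T W.
    F (\lnot Y \land (Y \to Y)): β-rule — branch into F \lnot Y  //  F (Y \to Y).
      branch 1.1 (add F \lnot Y):
        ○ open, literals {W=T, Y=T}.
      branch 1.2 (add F (Y \to Y)):
        F (Y \to Y): α-rule — add T Y, F Y.
        × closes — contains both Y and \lnot Y.
  branch 2 (add T W):
    F (\lnot Y \land (Y \to Y)): β-rule — branch into F \lnot Y  //  F (Y \to Y).
      branch 2.1 (add F \lnot Y):
        ○ open, literals {W=T, Y=T}.
      branch 2.2 (add F (Y \to Y)):
        F (Y \to Y): α-rule — add T Y, F Y.
        × closes — contains both Y and \lnot Y.
2 branches closed, 2 open.
An open branch gives a countermodel: W=T, Y=T (unmentioned atoms arbitrary); the premises hold there but the conclusion fails.

No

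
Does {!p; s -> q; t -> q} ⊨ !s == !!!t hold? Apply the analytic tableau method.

Initial set: {!p; (s -> q); (t -> q); !(!s == !!!t)}.
(s -> q): β-rule — branch into !s  //  q.
  branch 1 (add !s):
    (t -> q): β-rule — branch into !t  //  q.
      branch 1.1 (add !t):
        !(!s == !!!t): β-rule — branch into !s, !!!!t  //  !!s, !!!t.
          branch 1.1.1 (add !s, !!!!t):
            !!!!t: drop double negation, giving !!t.
            × closes — contains both t and !t.
          branch 1.1.2 (add !!s, !!!t):
            × closes — contains both s and !s.
      branch 1.2 (add q):
        !(!s == !!!t): β-rule — branch into !s, !!!!t  //  !!s, !!!t.
          branch 1.2.1 (add !s, !!!!t):
            !!!!t: drop double negation, giving !!t.
            ○ open, literals {p=F, q=T, s=F, t=T}.
          branch 1.2.2 (add !!s, !!!t):
            × closes — contains both s and !s.
  branch 2 (add q):
    (t -> q): β-rule — branch into !t  //  q.
      branch 2.1 (add !t):
        !(!s == !!!t): β-rule — branch into !s, !!!!t  //  !!s, !!!t.
          branch 2.1.1 (add !s, !!!!t):
            !!!!t: drop double negation, giving !!t.
            × closes — contains both t and !t.
          branch 2.1.2 (add !!s, !!!t):
            !!!t: drop double negation, giving !t.
            ○ open, literals {p=F, q=T, s=T, t=F}.
      branch 2.2 (add q):
        !(!s == !!!t): β-rule — branch into !s, !!!!t  //  !!s, !!!t.
          branch 2.2.1 (add !s, !!!!t):
            !!!!t: drop double negation, giving !!t.
            ○ open, literals {p=F, q=T, s=F, t=T}.
          branch 2.2.2 (add !!s, !!!t):
            !!!t: drop double negation, giving !t.
            ○ open, literals {p=F, q=T, s=T, t=F}.
4 branches closed, 4 open.
An open branch gives a countermodel: p=F, q=T, s=F, t=T (unmentioned atoms arbitrary); the premises hold there but the conclusion fails.

No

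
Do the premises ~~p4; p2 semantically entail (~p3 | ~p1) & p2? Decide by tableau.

No

Initial set: {T ~~p4; T p2; F ((~p3 | ~p1) & p2)}.
T ~~p4: drop double negation, giving T p4.
F ((~p3 | ~p1) & p2): β-rule — branch into F (~p3 | ~p1)  //  F p2.
  branch 1 (add F (~p3 | ~p1)):
    F (~p3 | ~p1): α-rule — add F ~p3, F ~p1.
    ○ open, literals {p1=T, p2=T, p3=T, p4=T}.
  branch 2 (add F p2):
    × closes — contains both p2 and ~p2.
1 branch closed, 1 open.
An open branch gives a countermodel: p1=T, p2=T, p3=T, p4=T (unmentioned atoms arbitrary); the premises hold there but the conclusion fails.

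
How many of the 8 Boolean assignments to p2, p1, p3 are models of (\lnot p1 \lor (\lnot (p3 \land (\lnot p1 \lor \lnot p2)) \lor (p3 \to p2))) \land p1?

Initial set: {((\lnot p1 \lor (\lnot (p3 \land (\lnot p1 \lor \lnot p2)) \lor (p3 \to p2))) \land p1)}.
((\lnot p1 \lor (\lnot (p3 \land (\lnot p1 \lor \lnot p2)) \lor (p3 \to p2))) \land p1): α-rule — add (\lnot p1 \lor (\lnot (p3 \land (\lnot p1 \lor \lnot p2)) \lor (p3 \to p2))), p1.
(\lnot p1 \lor (\lnot (p3 \land (\lnot p1 \lor \lnot p2)) \lor (p3 \to p2))): β-rule — branch into \lnot p1  //  (\lnot (p3 \land (\lnot p1 \lor \lnot p2)) \lor (p3 \to p2)).
  branch 1 (add \lnot p1):
    × closes — contains both p1 and \lnot p1.
  branch 2 (add (\lnot (p3 \land (\lnot p1 \lor \lnot p2)) \lor (p3 \to p2))):
    (\lnot (p3 \land (\lnot p1 \lor \lnot p2)) \lor (p3 \to p2)): β-rule — branch into \lnot (p3 \land (\lnot p1 \lor \lnot p2))  //  (p3 \to p2).
      branch 2.1 (add \lnot (p3 \land (\lnot p1 \lor \lnot p2))):
        \lnot (p3 \land (\lnot p1 \lor \lnot p2)): β-rule — branch into \lnot p3  //  \lnot (\lnot p1 \lor \lnot p2).
          branch 2.1.1 (add \lnot p3):
            ○ open, literals {p1=T, p3=F}.
          branch 2.1.2 (add \lnot (\lnot p1 \lor \lnot p2)):
            \lnot (\lnot p1 \lor \lnot p2): α-rule — add \lnot \lnot p1, \lnot \lnot p2.
            ○ open, literals {p1=T, p2=T}.
      branch 2.2 (add (p3 \to p2)):
        (p3 \to p2): β-rule — branch into \lnot p3  //  p2.
          branch 2.2.1 (add \lnot p3):
            ○ open, literals {p1=T, p3=F}.
          branch 2.2.2 (add p2):
            ○ open, literals {p1=T, p2=T}.
1 branch closed, 4 open.
Each open branch fixes some atoms; the unmentioned ones are free. Counting distinct full assignments: branch {p1=T, p3=F} (p2) contributes 2 new; branch {p1=T, p2=T} (p3) contributes 1 new; branch {p1=T, p3=F} (p2) contributes 0 new; branch {p1=T, p2=T} (p3) contributes 0 new. Total: 3.

3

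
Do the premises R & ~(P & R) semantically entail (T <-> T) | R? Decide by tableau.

Yes

Initial set: {T (R & ~(P & R)); F ((T <-> T) | R)}.
T (R & ~(P & R)): α-rule — add T R, T ~(P & R).
F ((T <-> T) | R): α-rule — add F (T <-> T), F R.
× closes — contains both R and ~R.
All 1 branch closes.
Every branch closed, so the premises entail the conclusion.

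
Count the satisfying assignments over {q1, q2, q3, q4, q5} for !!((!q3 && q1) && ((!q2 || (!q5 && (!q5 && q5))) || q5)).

6

Initial set: {!!((!q3 && q1) && ((!q2 || (!q5 && (!q5 && q5))) || q5))}.
!!((!q3 && q1) && ((!q2 || (!q5 && (!q5 && q5))) || q5)): drop double negation, giving ((!q3 && q1) && ((!q2 || (!q5 && (!q5 && q5))) || q5)).
((!q3 && q1) && ((!q2 || (!q5 && (!q5 && q5))) || q5)): α-rule — add (!q3 && q1), ((!q2 || (!q5 && (!q5 && q5))) || q5).
(!q3 && q1): α-rule — add !q3, q1.
((!q2 || (!q5 && (!q5 && q5))) || q5): β-rule — branch into (!q2 || (!q5 && (!q5 && q5)))  //  q5.
  branch 1 (add (!q2 || (!q5 && (!q5 && q5)))):
    (!q2 || (!q5 && (!q5 && q5))): β-rule — branch into !q2  //  (!q5 && (!q5 && q5)).
      branch 1.1 (add !q2):
        ○ open, literals {q1=T, q2=F, q3=F}.
      branch 1.2 (add (!q5 && (!q5 && q5))):
        (!q5 && (!q5 && q5)): α-rule — add !q5, (!q5 && q5).
        (!q5 && q5): α-rule — add !q5, q5.
        × closes — contains both q5 and !q5.
  branch 2 (add q5):
    ○ open, literals {q1=T, q3=F, q5=T}.
1 branch closed, 2 open.
Each open branch fixes some atoms; the unmentioned ones are free. Counting distinct full assignments: branch {q1=T, q2=F, q3=F} (q4, q5) contributes 4 new; branch {q1=T, q3=F, q5=T} (q2, q4) contributes 2 new. Total: 6.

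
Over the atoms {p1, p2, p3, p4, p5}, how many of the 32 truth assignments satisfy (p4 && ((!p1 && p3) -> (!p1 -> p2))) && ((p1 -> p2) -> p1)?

8

Initial set: {((p4 && ((!p1 && p3) -> (!p1 -> p2))) && ((p1 -> p2) -> p1))}.
((p4 && ((!p1 && p3) -> (!p1 -> p2))) && ((p1 -> p2) -> p1)): α-rule — add (p4 && ((!p1 && p3) -> (!p1 -> p2))), ((p1 -> p2) -> p1).
(p4 && ((!p1 && p3) -> (!p1 -> p2))): α-rule — add p4, ((!p1 && p3) -> (!p1 -> p2)).
((p1 -> p2) -> p1): β-rule — branch into !(p1 -> p2)  //  p1.
  branch 1 (add !(p1 -> p2)):
    !(p1 -> p2): α-rule — add p1, !p2.
    ((!p1 && p3) -> (!p1 -> p2)): β-rule — branch into !(!p1 && p3)  //  (!p1 -> p2).
      branch 1.1 (add !(!p1 && p3)):
        !(!p1 && p3): β-rule — branch into !!p1  //  !p3.
          branch 1.1.1 (add !!p1):
            ○ open, literals {p1=T, p2=F, p4=T}.
          branch 1.1.2 (add !p3):
            ○ open, literals {p1=T, p2=F, p3=F, p4=T}.
      branch 1.2 (add (!p1 -> p2)):
        (!p1 -> p2): β-rule — branch into !!p1  //  p2.
          branch 1.2.1 (add !!p1):
            ○ open, literals {p1=T, p2=F, p4=T}.
          branch 1.2.2 (add p2):
            × closes — contains both p2 and !p2.
  branch 2 (add p1):
    ((!p1 && p3) -> (!p1 -> p2)): β-rule — branch into !(!p1 && p3)  //  (!p1 -> p2).
      branch 2.1 (add !(!p1 && p3)):
        !(!p1 && p3): β-rule — branch into !!p1  //  !p3.
          branch 2.1.1 (add !!p1):
            ○ open, literals {p1=T, p4=T}.
          branch 2.1.2 (add !p3):
            ○ open, literals {p1=T, p3=F, p4=T}.
      branch 2.2 (add (!p1 -> p2)):
        (!p1 -> p2): β-rule — branch into !!p1  //  p2.
          branch 2.2.1 (add !!p1):
            ○ open, literals {p1=T, p4=T}.
          branch 2.2.2 (add p2):
            ○ open, literals {p1=T, p2=T, p4=T}.
1 branch closed, 7 open.
Each open branch fixes some atoms; the unmentioned ones are free. Counting distinct full assignments: branch {p1=T, p2=F, p4=T} (p3, p5) contributes 4 new; branch {p1=T, p2=F, p3=F, p4=T} (p5) contributes 0 new; branch {p1=T, p2=F, p4=T} (p3, p5) contributes 0 new; branch {p1=T, p4=T} (p2, p3, p5) contributes 4 new; branch {p1=T, p3=F, p4=T} (p2, p5) contributes 0 new; branch {p1=T, p4=T} (p2, p3, p5) contributes 0 new; branch {p1=T, p2=T, p4=T} (p3, p5) contributes 0 new. Total: 8.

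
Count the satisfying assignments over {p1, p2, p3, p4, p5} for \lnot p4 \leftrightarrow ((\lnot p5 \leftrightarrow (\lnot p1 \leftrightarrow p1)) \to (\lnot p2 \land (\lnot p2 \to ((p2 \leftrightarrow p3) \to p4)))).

Initial set: {T (\lnot p4 \leftrightarrow ((\lnot p5 \leftrightarrow (\lnot p1 \leftrightarrow p1)) \to (\lnot p2 \land (\lnot p2 \to ((p2 \leftrightarrow p3) \to p4)))))}.
T (\lnot p4 \leftrightarrow ((\lnot p5 \leftrightarrow (\lnot p1 \leftrightarrow p1)) \to (\lnot p2 \land (\lnot p2 \to ((p2 \leftrightarrow p3) \to p4))))): β-rule — branch into T \lnot p4, T ((\lnot p5 \leftrightarrow (\lnot p1 \leftrightarrow p1)) \to (\lnot p2 \land (\lnot p2 \to ((p2 \leftrightarrow p3) \to p4))))  //  F \lnot p4, F ((\lnot p5 \leftrightarrow (\lnot p1 \leftrightarrow p1)) \to (\lnot p2 \land (\lnot p2 \to ((p2 \leftrightarrow p3) \to p4)))).
  branch 1 (add T \lnot p4, T ((\lnot p5 \leftrightarrow (\lnot p1 \leftrightarrow p1)) \to (\lnot p2 \land (\lnot p2 \to ((p2 \leftrightarrow p3) \to p4))))):
    T ((\lnot p5 \leftrightarrow (\lnot p1 \leftrightarrow p1)) \to (\lnot p2 \land (\lnot p2 \to ((p2 \leftrightarrow p3) \to p4)))): β-rule — branch into F (\lnot p5 \leftrightarrow (\lnot p1 \leftrightarrow p1))  //  T (\lnot p2 \land (\lnot p2 \to ((p2 \leftrightarrow p3) \to p4))).
      branch 1.1 (add F (\lnot p5 \leftrightarrow (\lnot p1 \leftrightarrow p1))):
        F (\lnot p5 \leftrightarrow (\lnot p1 \leftrightarrow p1)): β-rule — branch into T \lnot p5, F (\lnot p1 \leftrightarrow p1)  //  F \lnot p5, T (\lnot p1 \leftrightarrow p1).
          branch 1.1.1 (add T \lnot p5, F (\lnot p1 \leftrightarrow p1)):
            F (\lnot p1 \leftrightarrow p1): β-rule — branch into T \lnot p1, F p1  //  F \lnot p1, T p1.
              branch 1.1.1.1 (add T \lnot p1, F p1):
                ○ open, literals {p1=0, p4=0, p5=0}.
              branch 1.1.1.2 (add F \lnot p1, T p1):
                ○ open, literals {p1=1, p4=0, p5=0}.
          branch 1.1.2 (add F \lnot p5, T (\lnot p1 \leftrightarrow p1)):
            T (\lnot p1 \leftrightarrow p1): β-rule — branch into T \lnot p1, T p1  //  F \lnot p1, F p1.
              branch 1.1.2.1 (add T \lnot p1, T p1):
                × closes — contains both p1 and \lnot p1.
              branch 1.1.2.2 (add F \lnot p1, F p1):
                × closes — contains both p1 and \lnot p1.
      branch 1.2 (add T (\lnot p2 \land (\lnot p2 \to ((p2 \leftrightarrow p3) \to p4)))):
        T (\lnot p2 \land (\lnot p2 \to ((p2 \leftrightarrow p3) \to p4))): α-rule — add T \lnot p2, T (\lnot p2 \to ((p2 \leftrightarrow p3) \to p4)).
        T (\lnot p2 \to ((p2 \leftrightarrow p3) \to p4)): β-rule — branch into F \lnot p2  //  T ((p2 \leftrightarrow p3) \to p4).
          branch 1.2.1 (add F \lnot p2):
            × closes — contains both p2 and \lnot p2.
          branch 1.2.2 (add T ((p2 \leftrightarrow p3) \to p4)):
            T ((p2 \leftrightarrow p3) \to p4): β-rule — branch into F (p2 \leftrightarrow p3)  //  T p4.
              branch 1.2.2.1 (add F (p2 \leftrightarrow p3)):
                F (p2 \leftrightarrow p3): β-rule — branch into T p2, F p3  //  F p2, T p3.
                  branch 1.2.2.1.1 (add T p2, F p3):
                    × closes — contains both p2 and \lnot p2.
                  branch 1.2.2.1.2 (add F p2, T p3):
                    ○ open, literals {p2=0, p3=1, p4=0}.
              branch 1.2.2.2 (add T p4):
                × closes — contains both p4 and \lnot p4.
  branch 2 (add F \lnot p4, F ((\lnot p5 \leftrightarrow (\lnot p1 \leftrightarrow p1)) \to (\lnot p2 \land (\lnot p2 \to ((p2 \leftrightarrow p3) \to p4))))):
    F ((\lnot p5 \leftrightarrow (\lnot p1 \leftrightarrow p1)) \to (\lnot p2 \land (\lnot p2 \to ((p2 \leftrightarrow p3) \to p4)))): α-rule — add T (\lnot p5 \leftrightarrow (\lnot p1 \leftrightarrow p1)), F (\lnot p2 \land (\lnot p2 \to ((p2 \leftrightarrow p3) \to p4))).
    T (\lnot p5 \leftrightarrow (\lnot p1 \leftrightarrow p1)): β-rule — branch into T \lnot p5, T (\lnot p1 \leftrightarrow p1)  //  F \lnot p5, F (\lnot p1 \leftrightarrow p1).
      branch 2.1 (add T \lnot p5, T (\lnot p1 \leftrightarrow p1)):
        F (\lnot p2 \land (\lnot p2 \to ((p2 \leftrightarrow p3) \to p4))): β-rule — branch into F \lnot p2  //  F (\lnot p2 \to ((p2 \leftrightarrow p3) \to p4)).
          branch 2.1.1 (add F \lnot p2):
            T (\lnot p1 \leftrightarrow p1): β-rule — branch into T \lnot p1, T p1  //  F \lnot p1, F p1.
              branch 2.1.1.1 (add T \lnot p1, T p1):
                × closes — contains both p1 and \lnot p1.
              branch 2.1.1.2 (add F \lnot p1, F p1):
                × closes — contains both p1 and \lnot p1.
          branch 2.1.2 (add F (\lnot p2 \to ((p2 \leftrightarrow p3) \to p4))):
            F (\lnot p2 \to ((p2 \leftrightarrow p3) \to p4)): α-rule — add T \lnot p2, F ((p2 \leftrightarrow p3) \to p4).
            F ((p2 \leftrightarrow p3) \to p4): α-rule — add T (p2 \leftrightarrow p3), F p4.
            × closes — contains both p4 and \lnot p4.
      branch 2.2 (add F \lnot p5, F (\lnot p1 \leftrightarrow p1)):
        F (\lnot p2 \land (\lnot p2 \to ((p2 \leftrightarrow p3) \to p4))): β-rule — branch into F \lnot p2  //  F (\lnot p2 \to ((p2 \leftrightarrow p3) \to p4)).
          branch 2.2.1 (add F \lnot p2):
            F (\lnot p1 \leftrightarrow p1): β-rule — branch into T \lnot p1, F p1  //  F \lnot p1, T p1.
              branch 2.2.1.1 (add T \lnot p1, F p1):
                ○ open, literals {p1=0, p2=1, p4=1, p5=1}.
              branch 2.2.1.2 (add F \lnot p1, T p1):
                ○ open, literals {p1=1, p2=1, p4=1, p5=1}.
          branch 2.2.2 (add F (\lnot p2 \to ((p2 \leftrightarrow p3) \to p4))):
            F (\lnot p2 \to ((p2 \leftrightarrow p3) \to p4)): α-rule — add T \lnot p2, F ((p2 \leftrightarrow p3) \to p4).
            F ((p2 \leftrightarrow p3) \to p4): α-rule — add T (p2 \leftrightarrow p3), F p4.
            × closes — contains both p4 and \lnot p4.
9 branches closed, 5 open.
Each open branch fixes some atoms; the unmentioned ones are free. Counting distinct full assignments: branch {p1=0, p4=0, p5=0} (p2, p3) contributes 4 new; branch {p1=1, p4=0, p5=0} (p2, p3) contributes 4 new; branch {p2=0, p3=1, p4=0} (p1, p5) contributes 2 new; branch {p1=0, p2=1, p4=1, p5=1} (p3) contributes 2 new; branch {p1=1, p2=1, p4=1, p5=1} (p3) contributes 2 new. Total: 14.

14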